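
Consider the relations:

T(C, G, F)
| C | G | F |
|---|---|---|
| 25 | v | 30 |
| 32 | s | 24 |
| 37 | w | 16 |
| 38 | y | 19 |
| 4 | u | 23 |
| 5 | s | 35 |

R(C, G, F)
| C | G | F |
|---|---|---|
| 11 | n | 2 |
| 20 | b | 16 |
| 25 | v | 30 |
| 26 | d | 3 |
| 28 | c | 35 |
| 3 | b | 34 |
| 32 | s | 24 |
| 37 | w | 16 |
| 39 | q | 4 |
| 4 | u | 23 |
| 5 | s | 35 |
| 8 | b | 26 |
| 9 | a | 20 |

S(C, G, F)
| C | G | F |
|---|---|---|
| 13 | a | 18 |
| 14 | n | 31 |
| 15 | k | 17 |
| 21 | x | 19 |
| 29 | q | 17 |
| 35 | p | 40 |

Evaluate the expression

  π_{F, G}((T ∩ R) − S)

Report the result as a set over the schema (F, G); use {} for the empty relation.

Intersection: {(25, v, 30), (32, s, 24), (37, w, 16), (38, y, 19), (4, u, 23), (5, s, 35)} with {(11, n, 2), (20, b, 16), (25, v, 30), (26, d, 3), (28, c, 35), (3, b, 34), (32, s, 24), (37, w, 16), (39, q, 4), (4, u, 23), (5, s, 35), (8, b, 26), (9, a, 20)} → {(25, v, 30), (32, s, 24), (37, w, 16), (4, u, 23), (5, s, 35)}
Difference: {(25, v, 30), (32, s, 24), (37, w, 16), (4, u, 23), (5, s, 35)} with {(13, a, 18), (14, n, 31), (15, k, 17), (21, x, 19), (29, q, 17), (35, p, 40)} → {(25, v, 30), (32, s, 24), (37, w, 16), (4, u, 23), (5, s, 35)}
π[F, G]: project onto (F, G) → {(16, w), (23, u), (24, s), (30, v), (35, s)}

{(16, w), (23, u), (24, s), (30, v), (35, s)}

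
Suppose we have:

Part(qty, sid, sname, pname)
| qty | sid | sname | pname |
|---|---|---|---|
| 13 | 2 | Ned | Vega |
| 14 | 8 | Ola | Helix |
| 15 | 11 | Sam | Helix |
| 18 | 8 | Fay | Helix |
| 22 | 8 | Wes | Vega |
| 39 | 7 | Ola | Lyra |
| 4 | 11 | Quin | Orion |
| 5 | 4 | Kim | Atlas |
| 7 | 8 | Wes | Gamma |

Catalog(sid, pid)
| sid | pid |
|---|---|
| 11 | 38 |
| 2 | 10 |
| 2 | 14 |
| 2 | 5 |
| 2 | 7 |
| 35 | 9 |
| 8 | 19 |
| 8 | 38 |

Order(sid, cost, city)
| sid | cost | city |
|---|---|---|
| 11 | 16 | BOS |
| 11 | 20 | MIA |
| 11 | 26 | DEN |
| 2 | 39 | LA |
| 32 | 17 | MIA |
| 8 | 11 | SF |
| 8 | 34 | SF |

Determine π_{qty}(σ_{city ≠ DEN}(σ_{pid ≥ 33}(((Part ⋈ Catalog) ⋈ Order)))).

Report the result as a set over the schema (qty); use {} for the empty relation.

{14, 15, 18, 22, 4, 7}

Joining Part and Catalog on sid yields {(13, 2, Ned, Vega, 10), (13, 2, Ned, Vega, 14), (13, 2, Ned, Vega, 5), (13, 2, Ned, Vega, 7), (14, 8, Ola, Helix, 19), (14, 8, Ola, Helix, 38), (15, 11, Sam, Helix, 38), (18, 8, Fay, Helix, 19), (18, 8, Fay, Helix, 38), (22, 8, Wes, Vega, 19), (22, 8, Wes, Vega, 38), (4, 11, Quin, Orion, 38), (7, 8, Wes, Gamma, 19), (7, 8, Wes, Gamma, 38)}.
Joining (Part ⋈ Catalog) and Order on sid yields {(13, 2, Ned, Vega, 10, 39, LA), (13, 2, Ned, Vega, 14, 39, LA), (13, 2, Ned, Vega, 5, 39, LA), (13, 2, Ned, Vega, 7, 39, LA), (14, 8, Ola, Helix, 19, 11, SF), (14, 8, Ola, Helix, 19, 34, SF), (14, 8, Ola, Helix, 38, 11, SF), (14, 8, Ola, Helix, 38, 34, SF), (15, 11, Sam, Helix, 38, 16, BOS), (15, 11, Sam, Helix, 38, 20, MIA), (15, 11, Sam, Helix, 38, 26, DEN), (18, 8, Fay, Helix, 19, 11, SF), (18, 8, Fay, Helix, 19, 34, SF), (18, 8, Fay, Helix, 38, 11, SF), (18, 8, Fay, Helix, 38, 34, SF), (22, 8, Wes, Vega, 19, 11, SF), (22, 8, Wes, Vega, 19, 34, SF), (22, 8, Wes, Vega, 38, 11, SF), (22, 8, Wes, Vega, 38, 34, SF), (4, 11, Quin, Orion, 38, 16, BOS), (4, 11, Quin, Orion, 38, 20, MIA), (4, 11, Quin, Orion, 38, 26, DEN), (7, 8, Wes, Gamma, 19, 11, SF), (7, 8, Wes, Gamma, 19, 34, SF), (7, 8, Wes, Gamma, 38, 11, SF), (7, 8, Wes, Gamma, 38, 34, SF)}.
Selection pid ≥ 33: {(14, 8, Ola, Helix, 38, 11, SF), (14, 8, Ola, Helix, 38, 34, SF), (15, 11, Sam, Helix, 38, 16, BOS), (15, 11, Sam, Helix, 38, 20, MIA), (15, 11, Sam, Helix, 38, 26, DEN), (18, 8, Fay, Helix, 38, 11, SF), (18, 8, Fay, Helix, 38, 34, SF), (22, 8, Wes, Vega, 38, 11, SF), (22, 8, Wes, Vega, 38, 34, SF), (4, 11, Quin, Orion, 38, 16, BOS), (4, 11, Quin, Orion, 38, 20, MIA), (4, 11, Quin, Orion, 38, 26, DEN), (7, 8, Wes, Gamma, 38, 11, SF), (7, 8, Wes, Gamma, 38, 34, SF)}
Selection city ≠ DEN: {(14, 8, Ola, Helix, 38, 11, SF), (14, 8, Ola, Helix, 38, 34, SF), (15, 11, Sam, Helix, 38, 16, BOS), (15, 11, Sam, Helix, 38, 20, MIA), (18, 8, Fay, Helix, 38, 11, SF), (18, 8, Fay, Helix, 38, 34, SF), (22, 8, Wes, Vega, 38, 11, SF), (22, 8, Wes, Vega, 38, 34, SF), (4, 11, Quin, Orion, 38, 16, BOS), (4, 11, Quin, Orion, 38, 20, MIA), (7, 8, Wes, Gamma, 38, 11, SF), (7, 8, Wes, Gamma, 38, 34, SF)}
π[qty]: project onto (qty) (6 duplicate(s) eliminated) → {14, 15, 18, 22, 4, 7}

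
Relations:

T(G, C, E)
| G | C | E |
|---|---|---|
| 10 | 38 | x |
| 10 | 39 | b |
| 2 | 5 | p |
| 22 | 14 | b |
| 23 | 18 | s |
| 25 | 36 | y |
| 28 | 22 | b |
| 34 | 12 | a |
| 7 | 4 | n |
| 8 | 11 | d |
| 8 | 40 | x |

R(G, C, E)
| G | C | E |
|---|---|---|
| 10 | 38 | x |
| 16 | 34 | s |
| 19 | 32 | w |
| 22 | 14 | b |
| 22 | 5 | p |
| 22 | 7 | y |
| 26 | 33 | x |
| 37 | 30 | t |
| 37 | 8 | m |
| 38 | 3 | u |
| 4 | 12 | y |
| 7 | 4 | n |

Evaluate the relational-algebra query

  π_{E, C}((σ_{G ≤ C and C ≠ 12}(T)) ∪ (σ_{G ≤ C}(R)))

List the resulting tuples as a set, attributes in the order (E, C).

Selection G ≤ C and C ≠ 12: {(10, 38, x), (10, 39, b), (2, 5, p), (25, 36, y), (8, 11, d), (8, 40, x)}
Selection G ≤ C: {(10, 38, x), (16, 34, s), (19, 32, w), (26, 33, x), (4, 12, y)}
Set union of the two operands is {(10, 38, x), (10, 39, b), (16, 34, s), (19, 32, w), (2, 5, p), (25, 36, y), (26, 33, x), (4, 12, y), (8, 11, d), (8, 40, x)}.
π[E, C]: project onto (E, C) → {(b, 39), (d, 11), (p, 5), (s, 34), (w, 32), (x, 33), (x, 38), (x, 40), (y, 12), (y, 36)}

{(b, 39), (d, 11), (p, 5), (s, 34), (w, 32), (x, 33), (x, 38), (x, 40), (y, 12), (y, 36)}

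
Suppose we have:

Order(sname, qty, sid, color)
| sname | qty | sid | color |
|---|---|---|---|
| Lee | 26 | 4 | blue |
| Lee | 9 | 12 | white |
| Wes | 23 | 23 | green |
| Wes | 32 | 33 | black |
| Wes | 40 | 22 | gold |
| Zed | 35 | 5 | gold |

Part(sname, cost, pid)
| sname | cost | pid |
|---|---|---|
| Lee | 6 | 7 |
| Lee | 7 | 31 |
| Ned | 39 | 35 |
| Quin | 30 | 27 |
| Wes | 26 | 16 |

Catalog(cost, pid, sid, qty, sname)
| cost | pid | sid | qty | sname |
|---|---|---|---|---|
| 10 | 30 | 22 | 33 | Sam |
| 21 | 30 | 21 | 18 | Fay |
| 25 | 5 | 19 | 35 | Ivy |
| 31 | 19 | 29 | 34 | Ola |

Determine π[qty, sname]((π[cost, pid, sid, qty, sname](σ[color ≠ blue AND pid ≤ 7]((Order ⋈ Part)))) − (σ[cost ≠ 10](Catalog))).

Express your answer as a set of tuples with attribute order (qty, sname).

Natural join on sname: {(Lee, 26, 4, blue, 6, 7), (Lee, 26, 4, blue, 7, 31), (Lee, 9, 12, white, 6, 7), (Lee, 9, 12, white, 7, 31), (Wes, 23, 23, green, 26, 16), (Wes, 32, 33, black, 26, 16), (Wes, 40, 22, gold, 26, 16)}
Selection color ≠ blue AND pid ≤ 7: {(Lee, 9, 12, white, 6, 7)}
Keep only column(s) cost, pid, sid, qty, sname: {(6, 7, 12, 9, Lee)}
Selection cost ≠ 10: {(21, 30, 21, 18, Fay), (25, 5, 19, 35, Ivy), (31, 19, 29, 34, Ola)}
Set difference of the two operands is {(6, 7, 12, 9, Lee)}.
Keep only column(s) qty, sname: {(9, Lee)}

{(9, Lee)}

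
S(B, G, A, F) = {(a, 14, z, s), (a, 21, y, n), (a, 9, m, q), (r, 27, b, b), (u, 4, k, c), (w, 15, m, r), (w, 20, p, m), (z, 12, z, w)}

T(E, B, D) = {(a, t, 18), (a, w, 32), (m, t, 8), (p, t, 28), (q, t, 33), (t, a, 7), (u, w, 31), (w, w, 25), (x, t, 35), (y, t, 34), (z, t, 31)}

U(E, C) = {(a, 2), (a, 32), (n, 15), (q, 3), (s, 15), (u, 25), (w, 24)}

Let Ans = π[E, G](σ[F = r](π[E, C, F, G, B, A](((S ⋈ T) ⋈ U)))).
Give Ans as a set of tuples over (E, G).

{(a, 15), (u, 15), (w, 15)}

Natural join on B: {(a, 14, z, s, t, 7), (a, 21, y, n, t, 7), (a, 9, m, q, t, 7), (w, 15, m, r, a, 32), (w, 15, m, r, u, 31), (w, 15, m, r, w, 25), (w, 20, p, m, a, 32), (w, 20, p, m, u, 31), (w, 20, p, m, w, 25)}
Natural join on E: {(w, 15, m, r, a, 32, 2), (w, 15, m, r, a, 32, 32), (w, 15, m, r, u, 31, 25), (w, 15, m, r, w, 25, 24), (w, 20, p, m, a, 32, 2), (w, 20, p, m, a, 32, 32), (w, 20, p, m, u, 31, 25), (w, 20, p, m, w, 25, 24)}
π[E, C, F, G, B, A]: project onto (E, C, F, G, B, A) → {(a, 2, m, 20, w, p), (a, 2, r, 15, w, m), (a, 32, m, 20, w, p), (a, 32, r, 15, w, m), (u, 25, m, 20, w, p), (u, 25, r, 15, w, m), (w, 24, m, 20, w, p), (w, 24, r, 15, w, m)}
Selection F = r: {(a, 2, r, 15, w, m), (a, 32, r, 15, w, m), (u, 25, r, 15, w, m), (w, 24, r, 15, w, m)}
π[E, G]: project onto (E, G) (1 duplicate(s) eliminated) → {(a, 15), (u, 15), (w, 15)}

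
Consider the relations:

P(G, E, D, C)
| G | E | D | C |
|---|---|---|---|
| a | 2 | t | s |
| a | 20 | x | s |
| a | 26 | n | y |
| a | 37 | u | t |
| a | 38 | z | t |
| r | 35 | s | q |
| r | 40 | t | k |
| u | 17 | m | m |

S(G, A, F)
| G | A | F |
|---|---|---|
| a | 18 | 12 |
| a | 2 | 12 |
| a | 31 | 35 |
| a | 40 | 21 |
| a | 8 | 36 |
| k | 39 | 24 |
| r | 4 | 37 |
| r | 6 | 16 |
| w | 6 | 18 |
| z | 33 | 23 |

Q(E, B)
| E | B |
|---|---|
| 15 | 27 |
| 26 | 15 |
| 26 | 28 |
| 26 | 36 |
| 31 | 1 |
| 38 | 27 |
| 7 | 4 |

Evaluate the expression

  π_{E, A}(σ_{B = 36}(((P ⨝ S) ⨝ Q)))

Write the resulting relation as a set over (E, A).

{(26, 18), (26, 2), (26, 31), (26, 40), (26, 8)}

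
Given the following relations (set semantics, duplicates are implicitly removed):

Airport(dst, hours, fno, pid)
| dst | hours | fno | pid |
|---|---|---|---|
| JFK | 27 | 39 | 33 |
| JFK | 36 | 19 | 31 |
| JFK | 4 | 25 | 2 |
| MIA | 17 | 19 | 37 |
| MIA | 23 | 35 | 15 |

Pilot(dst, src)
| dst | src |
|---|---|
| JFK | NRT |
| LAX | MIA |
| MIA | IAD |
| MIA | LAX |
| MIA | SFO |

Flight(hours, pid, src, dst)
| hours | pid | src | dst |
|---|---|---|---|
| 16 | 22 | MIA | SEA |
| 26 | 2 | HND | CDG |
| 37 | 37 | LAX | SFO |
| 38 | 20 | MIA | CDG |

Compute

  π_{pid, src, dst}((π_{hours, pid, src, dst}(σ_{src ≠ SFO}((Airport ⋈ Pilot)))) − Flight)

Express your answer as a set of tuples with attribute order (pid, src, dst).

Joining Airport and Pilot on dst yields {(JFK, 27, 39, 33, NRT), (JFK, 36, 19, 31, NRT), (JFK, 4, 25, 2, NRT), (MIA, 17, 19, 37, IAD), (MIA, 17, 19, 37, LAX), (MIA, 17, 19, 37, SFO), (MIA, 23, 35, 15, IAD), (MIA, 23, 35, 15, LAX), (MIA, 23, 35, 15, SFO)}.
Apply σ_{src ≠ SFO}; surviving tuples: {(JFK, 27, 39, 33, NRT), (JFK, 36, 19, 31, NRT), (JFK, 4, 25, 2, NRT), (MIA, 17, 19, 37, IAD), (MIA, 17, 19, 37, LAX), (MIA, 23, 35, 15, IAD), (MIA, 23, 35, 15, LAX)}
Projecting to hours, pid, src, dst: {(17, 37, IAD, MIA), (17, 37, LAX, MIA), (23, 15, IAD, MIA), (23, 15, LAX, MIA), (27, 33, NRT, JFK), (36, 31, NRT, JFK), (4, 2, NRT, JFK)}
Difference: {(17, 37, IAD, MIA), (17, 37, LAX, MIA), (23, 15, IAD, MIA), (23, 15, LAX, MIA), (27, 33, NRT, JFK), (36, 31, NRT, JFK), (4, 2, NRT, JFK)} with {(16, 22, MIA, SEA), (26, 2, HND, CDG), (37, 37, LAX, SFO), (38, 20, MIA, CDG)} → {(17, 37, IAD, MIA), (17, 37, LAX, MIA), (23, 15, IAD, MIA), (23, 15, LAX, MIA), (27, 33, NRT, JFK), (36, 31, NRT, JFK), (4, 2, NRT, JFK)}
Projecting to pid, src, dst: {(15, IAD, MIA), (15, LAX, MIA), (2, NRT, JFK), (31, NRT, JFK), (33, NRT, JFK), (37, IAD, MIA), (37, LAX, MIA)}

{(15, IAD, MIA), (15, LAX, MIA), (2, NRT, JFK), (31, NRT, JFK), (33, NRT, JFK), (37, IAD, MIA), (37, LAX, MIA)}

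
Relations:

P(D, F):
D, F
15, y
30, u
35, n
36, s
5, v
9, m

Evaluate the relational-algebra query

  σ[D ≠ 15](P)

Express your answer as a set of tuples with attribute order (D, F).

{(30, u), (35, n), (36, s), (5, v), (9, m)}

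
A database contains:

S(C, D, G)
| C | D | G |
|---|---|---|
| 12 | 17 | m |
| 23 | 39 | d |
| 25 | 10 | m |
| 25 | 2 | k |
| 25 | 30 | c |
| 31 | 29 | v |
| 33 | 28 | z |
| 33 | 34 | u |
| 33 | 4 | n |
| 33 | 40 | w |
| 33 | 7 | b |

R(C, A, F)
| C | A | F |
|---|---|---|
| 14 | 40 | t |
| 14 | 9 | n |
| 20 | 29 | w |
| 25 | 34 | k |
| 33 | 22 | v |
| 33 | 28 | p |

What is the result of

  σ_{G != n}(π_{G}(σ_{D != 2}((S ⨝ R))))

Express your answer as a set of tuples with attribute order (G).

S ⋈ R (natural join on C): {(25, 10, m, 34, k), (25, 2, k, 34, k), (25, 30, c, 34, k), (33, 28, z, 22, v), (33, 28, z, 28, p), (33, 34, u, 22, v), (33, 34, u, 28, p), (33, 4, n, 22, v), (33, 4, n, 28, p), (33, 40, w, 22, v), (33, 40, w, 28, p), (33, 7, b, 22, v), (33, 7, b, 28, p)}
Selection D != 2: {(25, 10, m, 34, k), (25, 30, c, 34, k), (33, 28, z, 22, v), (33, 28, z, 28, p), (33, 34, u, 22, v), (33, 34, u, 28, p), (33, 4, n, 22, v), (33, 4, n, 28, p), (33, 40, w, 22, v), (33, 40, w, 28, p), (33, 7, b, 22, v), (33, 7, b, 28, p)}
π[G]: project onto (G) (5 duplicate(s) eliminated) → {b, c, m, n, u, w, z}
Selection G != n: {b, c, m, u, w, z}

{b, c, m, u, w, z}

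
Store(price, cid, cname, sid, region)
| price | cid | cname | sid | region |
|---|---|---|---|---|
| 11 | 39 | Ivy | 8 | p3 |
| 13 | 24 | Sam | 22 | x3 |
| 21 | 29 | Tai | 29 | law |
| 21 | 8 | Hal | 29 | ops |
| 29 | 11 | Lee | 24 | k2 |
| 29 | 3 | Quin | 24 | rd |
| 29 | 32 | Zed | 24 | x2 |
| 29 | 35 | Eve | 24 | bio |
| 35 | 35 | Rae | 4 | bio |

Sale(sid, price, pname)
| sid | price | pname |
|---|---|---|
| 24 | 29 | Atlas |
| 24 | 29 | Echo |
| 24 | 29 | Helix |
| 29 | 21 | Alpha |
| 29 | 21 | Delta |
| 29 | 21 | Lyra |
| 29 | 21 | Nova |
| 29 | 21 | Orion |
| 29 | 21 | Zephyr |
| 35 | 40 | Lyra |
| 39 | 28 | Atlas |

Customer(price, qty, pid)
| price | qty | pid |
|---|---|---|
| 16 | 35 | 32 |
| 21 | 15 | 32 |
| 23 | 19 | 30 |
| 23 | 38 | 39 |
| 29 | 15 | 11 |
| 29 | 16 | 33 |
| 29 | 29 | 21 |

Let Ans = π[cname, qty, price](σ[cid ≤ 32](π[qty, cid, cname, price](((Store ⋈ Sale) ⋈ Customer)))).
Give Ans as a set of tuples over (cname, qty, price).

Joining Store and Sale on price, sid yields {(21, 29, Tai, 29, law, Alpha), (21, 29, Tai, 29, law, Delta), (21, 29, Tai, 29, law, Lyra), (21, 29, Tai, 29, law, Nova), (21, 29, Tai, 29, law, Orion), (21, 29, Tai, 29, law, Zephyr), (21, 8, Hal, 29, ops, Alpha), (21, 8, Hal, 29, ops, Delta), (21, 8, Hal, 29, ops, Lyra), (21, 8, Hal, 29, ops, Nova), (21, 8, Hal, 29, ops, Orion), (21, 8, Hal, 29, ops, Zephyr), (29, 11, Lee, 24, k2, Atlas), (29, 11, Lee, 24, k2, Echo), (29, 11, Lee, 24, k2, Helix), (29, 3, Quin, 24, rd, Atlas), (29, 3, Quin, 24, rd, Echo), (29, 3, Quin, 24, rd, Helix), (29, 32, Zed, 24, x2, Atlas), (29, 32, Zed, 24, x2, Echo), (29, 32, Zed, 24, x2, Helix), (29, 35, Eve, 24, bio, Atlas), (29, 35, Eve, 24, bio, Echo), (29, 35, Eve, 24, bio, Helix)}.
Joining (Store ⋈ Sale) and Customer on price yields {(21, 29, Tai, 29, law, Alpha, 15, 32), (21, 29, Tai, 29, law, Delta, 15, 32), (21, 29, Tai, 29, law, Lyra, 15, 32), (21, 29, Tai, 29, law, Nova, 15, 32), (21, 29, Tai, 29, law, Orion, 15, 32), (21, 29, Tai, 29, law, Zephyr, 15, 32), (21, 8, Hal, 29, ops, Alpha, 15, 32), (21, 8, Hal, 29, ops, Delta, 15, 32), (21, 8, Hal, 29, ops, Lyra, 15, 32), (21, 8, Hal, 29, ops, Nova, 15, 32), (21, 8, Hal, 29, ops, Orion, 15, 32), (21, 8, Hal, 29, ops, Zephyr, 15, 32), (29, 11, Lee, 24, k2, Atlas, 15, 11), (29, 11, Lee, 24, k2, Atlas, 16, 33), (29, 11, Lee, 24, k2, Atlas, 29, 21), (29, 11, Lee, 24, k2, Echo, 15, 11), (29, 11, Lee, 24, k2, Echo, 16, 33), (29, 11, Lee, 24, k2, Echo, 29, 21), (29, 11, Lee, 24, k2, Helix, 15, 11), (29, 11, Lee, 24, k2, Helix, 16, 33), (29, 11, Lee, 24, k2, Helix, 29, 21), (29, 3, Quin, 24, rd, Atlas, 15, 11), (29, 3, Quin, 24, rd, Atlas, 16, 33), (29, 3, Quin, 24, rd, Atlas, 29, 21), (29, 3, Quin, 24, rd, Echo, 15, 11), (29, 3, Quin, 24, rd, Echo, 16, 33), (29, 3, Quin, 24, rd, Echo, 29, 21), (29, 3, Quin, 24, rd, Helix, 15, 11), (29, 3, Quin, 24, rd, Helix, 16, 33), (29, 3, Quin, 24, rd, Helix, 29, 21), (29, 32, Zed, 24, x2, Atlas, 15, 11), (29, 32, Zed, 24, x2, Atlas, 16, 33), (29, 32, Zed, 24, x2, Atlas, 29, 21), (29, 32, Zed, 24, x2, Echo, 15, 11), (29, 32, Zed, 24, x2, Echo, 16, 33), (29, 32, Zed, 24, x2, Echo, 29, 21), (29, 32, Zed, 24, x2, Helix, 15, 11), (29, 32, Zed, 24, x2, Helix, 16, 33), (29, 32, Zed, 24, x2, Helix, 29, 21), (29, 35, Eve, 24, bio, Atlas, 15, 11), (29, 35, Eve, 24, bio, Atlas, 16, 33), (29, 35, Eve, 24, bio, Atlas, 29, 21), (29, 35, Eve, 24, bio, Echo, 15, 11), (29, 35, Eve, 24, bio, Echo, 16, 33), (29, 35, Eve, 24, bio, Echo, 29, 21), (29, 35, Eve, 24, bio, Helix, 15, 11), (29, 35, Eve, 24, bio, Helix, 16, 33), (29, 35, Eve, 24, bio, Helix, 29, 21)}.
Keep only column(s) qty, cid, cname, price (34 duplicate(s) eliminated): {(15, 11, Lee, 29), (15, 29, Tai, 21), (15, 3, Quin, 29), (15, 32, Zed, 29), (15, 35, Eve, 29), (15, 8, Hal, 21), (16, 11, Lee, 29), (16, 3, Quin, 29), (16, 32, Zed, 29), (16, 35, Eve, 29), (29, 11, Lee, 29), (29, 3, Quin, 29), (29, 32, Zed, 29), (29, 35, Eve, 29)}
Selection cid ≤ 32: {(15, 11, Lee, 29), (15, 29, Tai, 21), (15, 3, Quin, 29), (15, 32, Zed, 29), (15, 8, Hal, 21), (16, 11, Lee, 29), (16, 3, Quin, 29), (16, 32, Zed, 29), (29, 11, Lee, 29), (29, 3, Quin, 29), (29, 32, Zed, 29)}
Keep only column(s) cname, qty, price: {(Hal, 15, 21), (Lee, 15, 29), (Lee, 16, 29), (Lee, 29, 29), (Quin, 15, 29), (Quin, 16, 29), (Quin, 29, 29), (Tai, 15, 21), (Zed, 15, 29), (Zed, 16, 29), (Zed, 29, 29)}

{(Hal, 15, 21), (Lee, 15, 29), (Lee, 16, 29), (Lee, 29, 29), (Quin, 15, 29), (Quin, 16, 29), (Quin, 29, 29), (Tai, 15, 21), (Zed, 15, 29), (Zed, 16, 29), (Zed, 29, 29)}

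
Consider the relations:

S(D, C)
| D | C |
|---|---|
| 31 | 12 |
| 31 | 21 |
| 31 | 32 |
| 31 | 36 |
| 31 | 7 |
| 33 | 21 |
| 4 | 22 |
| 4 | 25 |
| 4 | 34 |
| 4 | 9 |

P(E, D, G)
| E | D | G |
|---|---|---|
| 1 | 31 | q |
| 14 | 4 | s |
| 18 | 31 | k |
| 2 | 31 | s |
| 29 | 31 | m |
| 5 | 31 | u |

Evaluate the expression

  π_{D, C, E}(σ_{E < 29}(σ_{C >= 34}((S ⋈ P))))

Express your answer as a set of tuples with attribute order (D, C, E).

S ⋈ P (natural join on D): {(31, 12, 1, q), (31, 12, 18, k), (31, 12, 2, s), (31, 12, 29, m), (31, 12, 5, u), (31, 21, 1, q), (31, 21, 18, k), (31, 21, 2, s), (31, 21, 29, m), (31, 21, 5, u), (31, 32, 1, q), (31, 32, 18, k), (31, 32, 2, s), (31, 32, 29, m), (31, 32, 5, u), (31, 36, 1, q), (31, 36, 18, k), (31, 36, 2, s), (31, 36, 29, m), (31, 36, 5, u), (31, 7, 1, q), (31, 7, 18, k), (31, 7, 2, s), (31, 7, 29, m), (31, 7, 5, u), (4, 22, 14, s), (4, 25, 14, s), (4, 34, 14, s), (4, 9, 14, s)}
Apply σ_{C >= 34}; surviving tuples: {(31, 36, 1, q), (31, 36, 18, k), (31, 36, 2, s), (31, 36, 29, m), (31, 36, 5, u), (4, 34, 14, s)}
Apply σ_{E < 29}; surviving tuples: {(31, 36, 1, q), (31, 36, 18, k), (31, 36, 2, s), (31, 36, 5, u), (4, 34, 14, s)}
Keep only column(s) D, C, E: {(31, 36, 1), (31, 36, 18), (31, 36, 2), (31, 36, 5), (4, 34, 14)}

{(31, 36, 1), (31, 36, 18), (31, 36, 2), (31, 36, 5), (4, 34, 14)}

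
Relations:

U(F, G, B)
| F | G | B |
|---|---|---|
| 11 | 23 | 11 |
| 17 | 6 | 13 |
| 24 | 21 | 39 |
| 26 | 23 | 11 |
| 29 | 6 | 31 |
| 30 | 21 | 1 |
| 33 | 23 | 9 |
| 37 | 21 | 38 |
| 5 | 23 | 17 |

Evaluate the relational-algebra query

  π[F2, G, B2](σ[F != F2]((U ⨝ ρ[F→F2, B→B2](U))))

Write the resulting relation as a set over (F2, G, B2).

{(11, 23, 11), (17, 6, 13), (24, 21, 39), (26, 23, 11), (29, 6, 31), (30, 21, 1), (33, 23, 9), (37, 21, 38), (5, 23, 17)}

ρ[F→F2, B→B2]: schema becomes (F2, G, B2); tuples unchanged.
Joining U and ρ[F→F2, B→B2](U) on G yields {(11, 23, 11, 11, 11), (11, 23, 11, 26, 11), (11, 23, 11, 33, 9), (11, 23, 11, 5, 17), (17, 6, 13, 17, 13), (17, 6, 13, 29, 31), (24, 21, 39, 24, 39), (24, 21, 39, 30, 1), (24, 21, 39, 37, 38), (26, 23, 11, 11, 11), (26, 23, 11, 26, 11), (26, 23, 11, 33, 9), (26, 23, 11, 5, 17), (29, 6, 31, 17, 13), (29, 6, 31, 29, 31), (30, 21, 1, 24, 39), (30, 21, 1, 30, 1), (30, 21, 1, 37, 38), (33, 23, 9, 11, 11), (33, 23, 9, 26, 11), (33, 23, 9, 33, 9), (33, 23, 9, 5, 17), (37, 21, 38, 24, 39), (37, 21, 38, 30, 1), (37, 21, 38, 37, 38), (5, 23, 17, 11, 11), (5, 23, 17, 26, 11), (5, 23, 17, 33, 9), (5, 23, 17, 5, 17)}.
Selection F != F2: {(11, 23, 11, 26, 11), (11, 23, 11, 33, 9), (11, 23, 11, 5, 17), (17, 6, 13, 29, 31), (24, 21, 39, 30, 1), (24, 21, 39, 37, 38), (26, 23, 11, 11, 11), (26, 23, 11, 33, 9), (26, 23, 11, 5, 17), (29, 6, 31, 17, 13), (30, 21, 1, 24, 39), (30, 21, 1, 37, 38), (33, 23, 9, 11, 11), (33, 23, 9, 26, 11), (33, 23, 9, 5, 17), (37, 21, 38, 24, 39), (37, 21, 38, 30, 1), (5, 23, 17, 11, 11), (5, 23, 17, 26, 11), (5, 23, 17, 33, 9)}
π[F2, G, B2]: project onto (F2, G, B2) (11 duplicate(s) eliminated) → {(11, 23, 11), (17, 6, 13), (24, 21, 39), (26, 23, 11), (29, 6, 31), (30, 21, 1), (33, 23, 9), (37, 21, 38), (5, 23, 17)}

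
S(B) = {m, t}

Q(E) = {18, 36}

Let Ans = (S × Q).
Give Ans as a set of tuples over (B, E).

{(m, 18), (m, 36), (t, 18), (t, 36)}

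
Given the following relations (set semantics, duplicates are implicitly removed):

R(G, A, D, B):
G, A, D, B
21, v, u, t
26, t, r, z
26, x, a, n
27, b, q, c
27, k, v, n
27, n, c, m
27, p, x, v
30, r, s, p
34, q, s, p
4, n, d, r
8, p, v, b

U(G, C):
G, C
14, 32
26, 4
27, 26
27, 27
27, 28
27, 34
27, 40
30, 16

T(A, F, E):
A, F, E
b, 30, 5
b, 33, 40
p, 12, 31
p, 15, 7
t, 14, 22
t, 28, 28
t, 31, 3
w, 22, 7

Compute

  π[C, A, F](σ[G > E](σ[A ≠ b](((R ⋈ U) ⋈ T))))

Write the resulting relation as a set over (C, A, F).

{(26, p, 15), (27, p, 15), (28, p, 15), (34, p, 15), (4, t, 14), (4, t, 31), (40, p, 15)}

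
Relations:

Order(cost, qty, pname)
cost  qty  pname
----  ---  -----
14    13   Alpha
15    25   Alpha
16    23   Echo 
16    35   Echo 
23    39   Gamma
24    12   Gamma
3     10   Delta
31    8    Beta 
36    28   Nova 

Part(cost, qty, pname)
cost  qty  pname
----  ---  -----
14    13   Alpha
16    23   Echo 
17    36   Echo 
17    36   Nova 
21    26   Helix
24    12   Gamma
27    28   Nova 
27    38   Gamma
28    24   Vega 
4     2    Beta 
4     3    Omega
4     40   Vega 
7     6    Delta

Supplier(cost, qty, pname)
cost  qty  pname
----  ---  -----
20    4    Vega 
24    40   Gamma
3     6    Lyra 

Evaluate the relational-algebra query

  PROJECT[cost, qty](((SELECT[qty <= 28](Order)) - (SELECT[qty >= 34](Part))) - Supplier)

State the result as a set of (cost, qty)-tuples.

{(14, 13), (15, 25), (16, 23), (24, 12), (3, 10), (31, 8), (36, 28)}

σ[qty <= 28]: keep tuples satisfying qty <= 28 → {(14, 13, Alpha), (15, 25, Alpha), (16, 23, Echo), (24, 12, Gamma), (3, 10, Delta), (31, 8, Beta), (36, 28, Nova)}
σ[qty >= 34]: keep tuples satisfying qty >= 34 → {(17, 36, Echo), (17, 36, Nova), (27, 38, Gamma), (4, 40, Vega)}
Set difference of the two operands is {(14, 13, Alpha), (15, 25, Alpha), (16, 23, Echo), (24, 12, Gamma), (3, 10, Delta), (31, 8, Beta), (36, 28, Nova)}.
Set difference of the two operands is {(14, 13, Alpha), (15, 25, Alpha), (16, 23, Echo), (24, 12, Gamma), (3, 10, Delta), (31, 8, Beta), (36, 28, Nova)}.
π_{cost, qty} gives {(14, 13), (15, 25), (16, 23), (24, 12), (3, 10), (31, 8), (36, 28)}.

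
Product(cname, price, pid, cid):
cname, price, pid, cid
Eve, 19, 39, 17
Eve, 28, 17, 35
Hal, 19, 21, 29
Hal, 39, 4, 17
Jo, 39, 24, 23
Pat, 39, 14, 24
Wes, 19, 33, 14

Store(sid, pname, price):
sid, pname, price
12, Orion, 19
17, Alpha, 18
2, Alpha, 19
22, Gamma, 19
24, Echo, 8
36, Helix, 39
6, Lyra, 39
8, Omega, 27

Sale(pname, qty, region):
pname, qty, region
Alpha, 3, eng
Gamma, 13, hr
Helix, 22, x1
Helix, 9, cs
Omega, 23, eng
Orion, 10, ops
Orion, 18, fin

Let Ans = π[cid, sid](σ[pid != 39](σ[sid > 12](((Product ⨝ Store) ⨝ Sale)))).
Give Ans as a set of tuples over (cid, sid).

{(14, 22), (17, 36), (23, 36), (24, 36), (29, 22)}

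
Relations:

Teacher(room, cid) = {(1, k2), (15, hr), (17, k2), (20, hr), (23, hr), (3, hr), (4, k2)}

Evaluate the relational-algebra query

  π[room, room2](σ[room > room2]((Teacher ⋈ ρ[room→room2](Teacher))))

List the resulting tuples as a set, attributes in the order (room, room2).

ρ[room→room2]: schema becomes (room2, cid); tuples unchanged.
Joining Teacher and ρ[room→room2](Teacher) on cid yields {(1, k2, 1), (1, k2, 17), (1, k2, 4), (15, hr, 15), (15, hr, 20), (15, hr, 23), (15, hr, 3), (17, k2, 1), (17, k2, 17), (17, k2, 4), (20, hr, 15), (20, hr, 20), (20, hr, 23), (20, hr, 3), (23, hr, 15), (23, hr, 20), (23, hr, 23), (23, hr, 3), (3, hr, 15), (3, hr, 20), (3, hr, 23), (3, hr, 3), (4, k2, 1), (4, k2, 17), (4, k2, 4)}.
Apply σ_{room > room2}; surviving tuples: {(15, hr, 3), (17, k2, 1), (17, k2, 4), (20, hr, 15), (20, hr, 3), (23, hr, 15), (23, hr, 20), (23, hr, 3), (4, k2, 1)}
π[room, room2]: project onto (room, room2) → {(15, 3), (17, 1), (17, 4), (20, 15), (20, 3), (23, 15), (23, 20), (23, 3), (4, 1)}

{(15, 3), (17, 1), (17, 4), (20, 15), (20, 3), (23, 15), (23, 20), (23, 3), (4, 1)}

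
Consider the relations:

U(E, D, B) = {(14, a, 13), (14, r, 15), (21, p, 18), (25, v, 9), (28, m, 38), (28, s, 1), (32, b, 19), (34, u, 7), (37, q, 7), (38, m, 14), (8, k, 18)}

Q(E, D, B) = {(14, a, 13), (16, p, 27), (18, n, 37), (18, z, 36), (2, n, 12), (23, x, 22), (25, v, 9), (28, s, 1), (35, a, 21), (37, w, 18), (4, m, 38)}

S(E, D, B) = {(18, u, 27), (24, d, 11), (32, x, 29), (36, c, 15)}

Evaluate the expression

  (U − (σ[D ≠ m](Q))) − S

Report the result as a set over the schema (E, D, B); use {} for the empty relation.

Selection D ≠ m: {(14, a, 13), (16, p, 27), (18, n, 37), (18, z, 36), (2, n, 12), (23, x, 22), (25, v, 9), (28, s, 1), (35, a, 21), (37, w, 18)}
Set difference of the two operands is {(14, r, 15), (21, p, 18), (28, m, 38), (32, b, 19), (34, u, 7), (37, q, 7), (38, m, 14), (8, k, 18)}.
Set difference of the two operands is {(14, r, 15), (21, p, 18), (28, m, 38), (32, b, 19), (34, u, 7), (37, q, 7), (38, m, 14), (8, k, 18)}.

{(14, r, 15), (21, p, 18), (28, m, 38), (32, b, 19), (34, u, 7), (37, q, 7), (38, m, 14), (8, k, 18)}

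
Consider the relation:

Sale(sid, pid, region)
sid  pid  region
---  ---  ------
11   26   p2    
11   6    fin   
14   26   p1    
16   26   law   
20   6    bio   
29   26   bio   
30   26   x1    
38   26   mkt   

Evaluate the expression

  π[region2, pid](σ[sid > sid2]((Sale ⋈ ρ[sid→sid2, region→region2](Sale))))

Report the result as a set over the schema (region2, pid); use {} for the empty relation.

{(bio, 26), (fin, 6), (law, 26), (p1, 26), (p2, 26), (x1, 26)}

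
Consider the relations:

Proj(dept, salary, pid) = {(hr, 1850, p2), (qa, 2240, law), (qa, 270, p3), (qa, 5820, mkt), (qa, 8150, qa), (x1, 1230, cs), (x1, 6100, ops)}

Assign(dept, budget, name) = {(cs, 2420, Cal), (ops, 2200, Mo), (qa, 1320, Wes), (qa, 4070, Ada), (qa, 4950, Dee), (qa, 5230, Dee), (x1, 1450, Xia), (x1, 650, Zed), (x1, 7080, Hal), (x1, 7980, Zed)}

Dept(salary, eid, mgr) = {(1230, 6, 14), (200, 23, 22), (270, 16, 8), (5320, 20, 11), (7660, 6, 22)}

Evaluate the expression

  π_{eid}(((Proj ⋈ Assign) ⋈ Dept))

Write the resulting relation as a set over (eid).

{16, 6}

Natural join on dept: {(qa, 2240, law, 1320, Wes), (qa, 2240, law, 4070, Ada), (qa, 2240, law, 4950, Dee), (qa, 2240, law, 5230, Dee), (qa, 270, p3, 1320, Wes), (qa, 270, p3, 4070, Ada), (qa, 270, p3, 4950, Dee), (qa, 270, p3, 5230, Dee), (qa, 5820, mkt, 1320, Wes), (qa, 5820, mkt, 4070, Ada), (qa, 5820, mkt, 4950, Dee), (qa, 5820, mkt, 5230, Dee), (qa, 8150, qa, 1320, Wes), (qa, 8150, qa, 4070, Ada), (qa, 8150, qa, 4950, Dee), (qa, 8150, qa, 5230, Dee), (x1, 1230, cs, 1450, Xia), (x1, 1230, cs, 650, Zed), (x1, 1230, cs, 7080, Hal), (x1, 1230, cs, 7980, Zed), (x1, 6100, ops, 1450, Xia), (x1, 6100, ops, 650, Zed), (x1, 6100, ops, 7080, Hal), (x1, 6100, ops, 7980, Zed)}
Natural join on salary: {(qa, 270, p3, 1320, Wes, 16, 8), (qa, 270, p3, 4070, Ada, 16, 8), (qa, 270, p3, 4950, Dee, 16, 8), (qa, 270, p3, 5230, Dee, 16, 8), (x1, 1230, cs, 1450, Xia, 6, 14), (x1, 1230, cs, 650, Zed, 6, 14), (x1, 1230, cs, 7080, Hal, 6, 14), (x1, 1230, cs, 7980, Zed, 6, 14)}
π[eid]: project onto (eid) (6 duplicate(s) eliminated) → {16, 6}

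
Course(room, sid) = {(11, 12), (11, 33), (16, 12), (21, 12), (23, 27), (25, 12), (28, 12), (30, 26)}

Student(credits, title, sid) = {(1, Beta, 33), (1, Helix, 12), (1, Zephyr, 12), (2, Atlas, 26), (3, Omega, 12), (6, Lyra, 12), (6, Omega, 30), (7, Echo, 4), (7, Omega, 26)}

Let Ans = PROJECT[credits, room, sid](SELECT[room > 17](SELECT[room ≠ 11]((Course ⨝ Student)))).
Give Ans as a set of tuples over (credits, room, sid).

Course ⋈ Student (natural join on sid): {(11, 12, 1, Helix), (11, 12, 1, Zephyr), (11, 12, 3, Omega), (11, 12, 6, Lyra), (11, 33, 1, Beta), (16, 12, 1, Helix), (16, 12, 1, Zephyr), (16, 12, 3, Omega), (16, 12, 6, Lyra), (21, 12, 1, Helix), (21, 12, 1, Zephyr), (21, 12, 3, Omega), (21, 12, 6, Lyra), (25, 12, 1, Helix), (25, 12, 1, Zephyr), (25, 12, 3, Omega), (25, 12, 6, Lyra), (28, 12, 1, Helix), (28, 12, 1, Zephyr), (28, 12, 3, Omega), (28, 12, 6, Lyra), (30, 26, 2, Atlas), (30, 26, 7, Omega)}
Selection room ≠ 11: {(16, 12, 1, Helix), (16, 12, 1, Zephyr), (16, 12, 3, Omega), (16, 12, 6, Lyra), (21, 12, 1, Helix), (21, 12, 1, Zephyr), (21, 12, 3, Omega), (21, 12, 6, Lyra), (25, 12, 1, Helix), (25, 12, 1, Zephyr), (25, 12, 3, Omega), (25, 12, 6, Lyra), (28, 12, 1, Helix), (28, 12, 1, Zephyr), (28, 12, 3, Omega), (28, 12, 6, Lyra), (30, 26, 2, Atlas), (30, 26, 7, Omega)}
Selection room > 17: {(21, 12, 1, Helix), (21, 12, 1, Zephyr), (21, 12, 3, Omega), (21, 12, 6, Lyra), (25, 12, 1, Helix), (25, 12, 1, Zephyr), (25, 12, 3, Omega), (25, 12, 6, Lyra), (28, 12, 1, Helix), (28, 12, 1, Zephyr), (28, 12, 3, Omega), (28, 12, 6, Lyra), (30, 26, 2, Atlas), (30, 26, 7, Omega)}
π_{credits, room, sid} gives {(1, 21, 12), (1, 25, 12), (1, 28, 12), (2, 30, 26), (3, 21, 12), (3, 25, 12), (3, 28, 12), (6, 21, 12), (6, 25, 12), (6, 28, 12), (7, 30, 26)} (3 duplicate(s) eliminated).

{(1, 21, 12), (1, 25, 12), (1, 28, 12), (2, 30, 26), (3, 21, 12), (3, 25, 12), (3, 28, 12), (6, 21, 12), (6, 25, 12), (6, 28, 12), (7, 30, 26)}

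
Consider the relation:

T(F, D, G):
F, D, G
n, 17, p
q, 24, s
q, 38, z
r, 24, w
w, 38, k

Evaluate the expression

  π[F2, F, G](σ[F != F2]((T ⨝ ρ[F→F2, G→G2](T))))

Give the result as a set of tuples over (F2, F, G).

ρ[F→F2, G→G2]: schema becomes (F2, D, G2); tuples unchanged.
Natural join on D: {(n, 17, p, n, p), (q, 24, s, q, s), (q, 24, s, r, w), (q, 38, z, q, z), (q, 38, z, w, k), (r, 24, w, q, s), (r, 24, w, r, w), (w, 38, k, q, z), (w, 38, k, w, k)}
Apply σ_{F != F2}; surviving tuples: {(q, 24, s, r, w), (q, 38, z, w, k), (r, 24, w, q, s), (w, 38, k, q, z)}
Projecting to F2, F, G: {(q, r, w), (q, w, k), (r, q, s), (w, q, z)}

{(q, r, w), (q, w, k), (r, q, s), (w, q, z)}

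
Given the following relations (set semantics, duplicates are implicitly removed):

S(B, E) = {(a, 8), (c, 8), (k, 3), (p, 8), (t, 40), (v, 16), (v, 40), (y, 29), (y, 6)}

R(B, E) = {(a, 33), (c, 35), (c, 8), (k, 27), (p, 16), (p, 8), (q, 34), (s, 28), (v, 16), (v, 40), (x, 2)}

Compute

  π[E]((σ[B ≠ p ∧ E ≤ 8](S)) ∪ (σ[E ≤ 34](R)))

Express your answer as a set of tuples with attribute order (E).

{16, 2, 27, 28, 3, 33, 34, 6, 8}

Apply σ_{B ≠ p ∧ E ≤ 8}; surviving tuples: {(a, 8), (c, 8), (k, 3), (y, 6)}
Apply σ_{E ≤ 34}; surviving tuples: {(a, 33), (c, 8), (k, 27), (p, 16), (p, 8), (q, 34), (s, 28), (v, 16), (x, 2)}
Taking the union: {(a, 33), (a, 8), (c, 8), (k, 27), (k, 3), (p, 16), (p, 8), (q, 34), (s, 28), (v, 16), (x, 2), (y, 6)}
π[E]: project onto (E) (3 duplicate(s) eliminated) → {16, 2, 27, 28, 3, 33, 34, 6, 8}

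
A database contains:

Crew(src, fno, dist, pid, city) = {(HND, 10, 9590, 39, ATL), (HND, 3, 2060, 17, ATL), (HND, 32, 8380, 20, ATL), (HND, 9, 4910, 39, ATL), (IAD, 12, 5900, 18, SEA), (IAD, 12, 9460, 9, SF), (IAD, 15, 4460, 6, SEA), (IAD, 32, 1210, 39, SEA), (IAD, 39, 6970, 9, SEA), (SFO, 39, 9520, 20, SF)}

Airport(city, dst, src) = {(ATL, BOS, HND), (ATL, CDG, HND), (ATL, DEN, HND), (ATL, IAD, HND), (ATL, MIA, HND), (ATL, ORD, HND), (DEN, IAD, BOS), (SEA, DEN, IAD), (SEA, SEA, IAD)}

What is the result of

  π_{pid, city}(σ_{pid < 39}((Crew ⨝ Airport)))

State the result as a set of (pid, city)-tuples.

{(17, ATL), (18, SEA), (20, ATL), (6, SEA), (9, SEA)}

Crew ⋈ Airport (natural join on src, city): {(HND, 10, 9590, 39, ATL, BOS), (HND, 10, 9590, 39, ATL, CDG), (HND, 10, 9590, 39, ATL, DEN), (HND, 10, 9590, 39, ATL, IAD), (HND, 10, 9590, 39, ATL, MIA), (HND, 10, 9590, 39, ATL, ORD), (HND, 3, 2060, 17, ATL, BOS), (HND, 3, 2060, 17, ATL, CDG), (HND, 3, 2060, 17, ATL, DEN), (HND, 3, 2060, 17, ATL, IAD), (HND, 3, 2060, 17, ATL, MIA), (HND, 3, 2060, 17, ATL, ORD), (HND, 32, 8380, 20, ATL, BOS), (HND, 32, 8380, 20, ATL, CDG), (HND, 32, 8380, 20, ATL, DEN), (HND, 32, 8380, 20, ATL, IAD), (HND, 32, 8380, 20, ATL, MIA), (HND, 32, 8380, 20, ATL, ORD), (HND, 9, 4910, 39, ATL, BOS), (HND, 9, 4910, 39, ATL, CDG), (HND, 9, 4910, 39, ATL, DEN), (HND, 9, 4910, 39, ATL, IAD), (HND, 9, 4910, 39, ATL, MIA), (HND, 9, 4910, 39, ATL, ORD), (IAD, 12, 5900, 18, SEA, DEN), (IAD, 12, 5900, 18, SEA, SEA), (IAD, 15, 4460, 6, SEA, DEN), (IAD, 15, 4460, 6, SEA, SEA), (IAD, 32, 1210, 39, SEA, DEN), (IAD, 32, 1210, 39, SEA, SEA), (IAD, 39, 6970, 9, SEA, DEN), (IAD, 39, 6970, 9, SEA, SEA)}
Selection pid < 39: {(HND, 3, 2060, 17, ATL, BOS), (HND, 3, 2060, 17, ATL, CDG), (HND, 3, 2060, 17, ATL, DEN), (HND, 3, 2060, 17, ATL, IAD), (HND, 3, 2060, 17, ATL, MIA), (HND, 3, 2060, 17, ATL, ORD), (HND, 32, 8380, 20, ATL, BOS), (HND, 32, 8380, 20, ATL, CDG), (HND, 32, 8380, 20, ATL, DEN), (HND, 32, 8380, 20, ATL, IAD), (HND, 32, 8380, 20, ATL, MIA), (HND, 32, 8380, 20, ATL, ORD), (IAD, 12, 5900, 18, SEA, DEN), (IAD, 12, 5900, 18, SEA, SEA), (IAD, 15, 4460, 6, SEA, DEN), (IAD, 15, 4460, 6, SEA, SEA), (IAD, 39, 6970, 9, SEA, DEN), (IAD, 39, 6970, 9, SEA, SEA)}
Keep only column(s) pid, city (13 duplicate(s) eliminated): {(17, ATL), (18, SEA), (20, ATL), (6, SEA), (9, SEA)}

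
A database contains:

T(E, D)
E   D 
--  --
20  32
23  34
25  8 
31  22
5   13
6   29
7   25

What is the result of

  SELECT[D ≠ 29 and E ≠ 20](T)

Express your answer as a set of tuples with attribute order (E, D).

{(23, 34), (25, 8), (31, 22), (5, 13), (7, 25)}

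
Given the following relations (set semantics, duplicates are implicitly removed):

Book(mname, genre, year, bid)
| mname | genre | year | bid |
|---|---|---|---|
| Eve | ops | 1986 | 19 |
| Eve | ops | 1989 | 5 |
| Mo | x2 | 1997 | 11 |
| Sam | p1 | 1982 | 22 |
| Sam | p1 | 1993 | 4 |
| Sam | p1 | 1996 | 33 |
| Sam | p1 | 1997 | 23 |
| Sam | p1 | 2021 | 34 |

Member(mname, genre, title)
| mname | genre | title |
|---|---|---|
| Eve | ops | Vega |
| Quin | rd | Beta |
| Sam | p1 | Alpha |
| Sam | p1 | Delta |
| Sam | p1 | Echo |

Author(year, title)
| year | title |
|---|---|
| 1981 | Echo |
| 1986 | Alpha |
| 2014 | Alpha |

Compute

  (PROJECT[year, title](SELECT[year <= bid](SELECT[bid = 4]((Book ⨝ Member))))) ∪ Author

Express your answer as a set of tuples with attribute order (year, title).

{(1981, Echo), (1986, Alpha), (2014, Alpha)}

Joining Book and Member on mname, genre yields {(Eve, ops, 1986, 19, Vega), (Eve, ops, 1989, 5, Vega), (Sam, p1, 1982, 22, Alpha), (Sam, p1, 1982, 22, Delta), (Sam, p1, 1982, 22, Echo), (Sam, p1, 1993, 4, Alpha), (Sam, p1, 1993, 4, Delta), (Sam, p1, 1993, 4, Echo), (Sam, p1, 1996, 33, Alpha), (Sam, p1, 1996, 33, Delta), (Sam, p1, 1996, 33, Echo), (Sam, p1, 1997, 23, Alpha), (Sam, p1, 1997, 23, Delta), (Sam, p1, 1997, 23, Echo), (Sam, p1, 2021, 34, Alpha), (Sam, p1, 2021, 34, Delta), (Sam, p1, 2021, 34, Echo)}.
σ[bid = 4]: keep tuples satisfying bid = 4 → {(Sam, p1, 1993, 4, Alpha), (Sam, p1, 1993, 4, Delta), (Sam, p1, 1993, 4, Echo)}
σ[year <= bid]: keep tuples satisfying year <= bid → {}
π[year, title]: project onto (year, title) → {}
Taking the union: {(1981, Echo), (1986, Alpha), (2014, Alpha)}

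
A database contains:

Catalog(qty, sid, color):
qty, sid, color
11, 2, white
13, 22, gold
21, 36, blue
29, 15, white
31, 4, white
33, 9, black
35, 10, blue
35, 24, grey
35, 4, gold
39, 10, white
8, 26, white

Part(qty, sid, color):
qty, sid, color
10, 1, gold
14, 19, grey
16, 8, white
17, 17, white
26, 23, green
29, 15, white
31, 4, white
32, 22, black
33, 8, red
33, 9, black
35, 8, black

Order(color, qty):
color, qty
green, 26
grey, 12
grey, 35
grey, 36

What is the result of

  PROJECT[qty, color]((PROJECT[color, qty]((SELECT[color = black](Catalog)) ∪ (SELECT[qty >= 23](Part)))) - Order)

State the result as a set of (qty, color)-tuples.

σ[color = black]: keep tuples satisfying color = black → {(33, 9, black)}
σ[qty >= 23]: keep tuples satisfying qty >= 23 → {(26, 23, green), (29, 15, white), (31, 4, white), (32, 22, black), (33, 8, red), (33, 9, black), (35, 8, black)}
Taking the union: {(26, 23, green), (29, 15, white), (31, 4, white), (32, 22, black), (33, 8, red), (33, 9, black), (35, 8, black)}
Projecting to color, qty: {(black, 32), (black, 33), (black, 35), (green, 26), (red, 33), (white, 29), (white, 31)}
Taking the difference: {(black, 32), (black, 33), (black, 35), (red, 33), (white, 29), (white, 31)}
Projecting to qty, color: {(29, white), (31, white), (32, black), (33, black), (33, red), (35, black)}

{(29, white), (31, white), (32, black), (33, black), (33, red), (35, black)}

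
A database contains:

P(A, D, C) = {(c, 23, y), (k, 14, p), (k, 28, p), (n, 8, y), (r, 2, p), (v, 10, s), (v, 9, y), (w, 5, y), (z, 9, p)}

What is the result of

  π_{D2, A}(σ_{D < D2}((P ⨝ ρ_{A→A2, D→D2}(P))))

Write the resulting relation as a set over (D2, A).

ρ[A→A2, D→D2]: schema becomes (A2, D2, C); tuples unchanged.
Natural join on C: {(c, 23, y, c, 23), (c, 23, y, n, 8), (c, 23, y, v, 9), (c, 23, y, w, 5), (k, 14, p, k, 14), (k, 14, p, k, 28), (k, 14, p, r, 2), (k, 14, p, z, 9), (k, 28, p, k, 14), (k, 28, p, k, 28), (k, 28, p, r, 2), (k, 28, p, z, 9), (n, 8, y, c, 23), (n, 8, y, n, 8), (n, 8, y, v, 9), (n, 8, y, w, 5), (r, 2, p, k, 14), (r, 2, p, k, 28), (r, 2, p, r, 2), (r, 2, p, z, 9), (v, 10, s, v, 10), (v, 9, y, c, 23), (v, 9, y, n, 8), (v, 9, y, v, 9), (v, 9, y, w, 5), (w, 5, y, c, 23), (w, 5, y, n, 8), (w, 5, y, v, 9), (w, 5, y, w, 5), (z, 9, p, k, 14), (z, 9, p, k, 28), (z, 9, p, r, 2), (z, 9, p, z, 9)}
Filtering on D < D2 leaves {(k, 14, p, k, 28), (n, 8, y, c, 23), (n, 8, y, v, 9), (r, 2, p, k, 14), (r, 2, p, k, 28), (r, 2, p, z, 9), (v, 9, y, c, 23), (w, 5, y, c, 23), (w, 5, y, n, 8), (w, 5, y, v, 9), (z, 9, p, k, 14), (z, 9, p, k, 28)}.
Projecting to D2, A: {(14, r), (14, z), (23, n), (23, v), (23, w), (28, k), (28, r), (28, z), (8, w), (9, n), (9, r), (9, w)}

{(14, r), (14, z), (23, n), (23, v), (23, w), (28, k), (28, r), (28, z), (8, w), (9, n), (9, r), (9, w)}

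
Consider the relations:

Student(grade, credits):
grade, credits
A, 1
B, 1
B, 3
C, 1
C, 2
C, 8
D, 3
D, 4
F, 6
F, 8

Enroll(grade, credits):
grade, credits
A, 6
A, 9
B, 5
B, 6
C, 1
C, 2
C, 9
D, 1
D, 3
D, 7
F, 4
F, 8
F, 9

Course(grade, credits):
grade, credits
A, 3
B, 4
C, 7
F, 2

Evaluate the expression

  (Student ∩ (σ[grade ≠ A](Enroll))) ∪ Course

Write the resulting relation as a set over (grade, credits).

{(A, 3), (B, 4), (C, 1), (C, 2), (C, 7), (D, 3), (F, 2), (F, 8)}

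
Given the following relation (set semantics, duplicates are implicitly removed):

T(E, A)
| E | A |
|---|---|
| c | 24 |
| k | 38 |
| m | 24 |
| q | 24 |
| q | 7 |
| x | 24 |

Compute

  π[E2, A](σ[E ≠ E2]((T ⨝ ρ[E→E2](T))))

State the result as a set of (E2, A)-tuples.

{(c, 24), (m, 24), (q, 24), (x, 24)}

ρ[E→E2]: schema becomes (E2, A); tuples unchanged.
Joining T and ρ[E→E2](T) on A yields {(c, 24, c), (c, 24, m), (c, 24, q), (c, 24, x), (k, 38, k), (m, 24, c), (m, 24, m), (m, 24, q), (m, 24, x), (q, 24, c), (q, 24, m), (q, 24, q), (q, 24, x), (q, 7, q), (x, 24, c), (x, 24, m), (x, 24, q), (x, 24, x)}.
Apply σ_{E ≠ E2}; surviving tuples: {(c, 24, m), (c, 24, q), (c, 24, x), (m, 24, c), (m, 24, q), (m, 24, x), (q, 24, c), (q, 24, m), (q, 24, x), (x, 24, c), (x, 24, m), (x, 24, q)}
π[E2, A]: project onto (E2, A) (8 duplicate(s) eliminated) → {(c, 24), (m, 24), (q, 24), (x, 24)}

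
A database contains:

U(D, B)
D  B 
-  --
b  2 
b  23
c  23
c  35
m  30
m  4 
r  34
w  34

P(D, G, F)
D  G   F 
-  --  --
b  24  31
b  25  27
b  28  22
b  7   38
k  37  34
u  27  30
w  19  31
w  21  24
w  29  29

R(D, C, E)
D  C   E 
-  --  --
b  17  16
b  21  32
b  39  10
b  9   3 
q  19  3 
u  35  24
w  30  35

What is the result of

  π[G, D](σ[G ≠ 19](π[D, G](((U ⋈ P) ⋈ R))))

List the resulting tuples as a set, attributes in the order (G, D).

Natural join on D: {(b, 2, 24, 31), (b, 2, 25, 27), (b, 2, 28, 22), (b, 2, 7, 38), (b, 23, 24, 31), (b, 23, 25, 27), (b, 23, 28, 22), (b, 23, 7, 38), (w, 34, 19, 31), (w, 34, 21, 24), (w, 34, 29, 29)}
Natural join on D: {(b, 2, 24, 31, 17, 16), (b, 2, 24, 31, 21, 32), (b, 2, 24, 31, 39, 10), (b, 2, 24, 31, 9, 3), (b, 2, 25, 27, 17, 16), (b, 2, 25, 27, 21, 32), (b, 2, 25, 27, 39, 10), (b, 2, 25, 27, 9, 3), (b, 2, 28, 22, 17, 16), (b, 2, 28, 22, 21, 32), (b, 2, 28, 22, 39, 10), (b, 2, 28, 22, 9, 3), (b, 2, 7, 38, 17, 16), (b, 2, 7, 38, 21, 32), (b, 2, 7, 38, 39, 10), (b, 2, 7, 38, 9, 3), (b, 23, 24, 31, 17, 16), (b, 23, 24, 31, 21, 32), (b, 23, 24, 31, 39, 10), (b, 23, 24, 31, 9, 3), (b, 23, 25, 27, 17, 16), (b, 23, 25, 27, 21, 32), (b, 23, 25, 27, 39, 10), (b, 23, 25, 27, 9, 3), (b, 23, 28, 22, 17, 16), (b, 23, 28, 22, 21, 32), (b, 23, 28, 22, 39, 10), (b, 23, 28, 22, 9, 3), (b, 23, 7, 38, 17, 16), (b, 23, 7, 38, 21, 32), (b, 23, 7, 38, 39, 10), (b, 23, 7, 38, 9, 3), (w, 34, 19, 31, 30, 35), (w, 34, 21, 24, 30, 35), (w, 34, 29, 29, 30, 35)}
Keep only column(s) D, G (28 duplicate(s) eliminated): {(b, 24), (b, 25), (b, 28), (b, 7), (w, 19), (w, 21), (w, 29)}
Selection G ≠ 19: {(b, 24), (b, 25), (b, 28), (b, 7), (w, 21), (w, 29)}
Keep only column(s) G, D: {(21, w), (24, b), (25, b), (28, b), (29, w), (7, b)}

{(21, w), (24, b), (25, b), (28, b), (29, w), (7, b)}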